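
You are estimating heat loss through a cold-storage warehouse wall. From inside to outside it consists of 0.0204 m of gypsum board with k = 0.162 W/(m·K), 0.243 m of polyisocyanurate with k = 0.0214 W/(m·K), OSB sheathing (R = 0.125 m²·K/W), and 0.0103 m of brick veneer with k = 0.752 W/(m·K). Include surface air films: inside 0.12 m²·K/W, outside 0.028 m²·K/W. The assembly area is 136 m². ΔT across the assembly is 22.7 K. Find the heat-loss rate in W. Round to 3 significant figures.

262 W

0.0204/0.162 = 0.1259
0.243/0.0214 = 11.36
0.0103/0.752 = 0.0137
R_total = 0.12 + 0.1259 + 11.36 + 0.125 + 0.0137 + 0.028 = 11.77 m²·K/W
Q = A·ΔT/R = 136 × 22.7 / 11.77 = 262.3 W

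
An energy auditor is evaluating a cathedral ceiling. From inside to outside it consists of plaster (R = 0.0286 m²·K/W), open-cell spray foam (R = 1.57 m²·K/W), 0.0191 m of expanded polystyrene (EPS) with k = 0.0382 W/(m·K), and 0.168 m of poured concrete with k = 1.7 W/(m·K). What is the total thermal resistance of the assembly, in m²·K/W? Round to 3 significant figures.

0.0191/0.0382 = 0.5
0.168/1.7 = 0.09882
R_total = 0.0286 + 1.57 + 0.5 + 0.09882 = 2.197 m²·K/W

2.20 m²·K/W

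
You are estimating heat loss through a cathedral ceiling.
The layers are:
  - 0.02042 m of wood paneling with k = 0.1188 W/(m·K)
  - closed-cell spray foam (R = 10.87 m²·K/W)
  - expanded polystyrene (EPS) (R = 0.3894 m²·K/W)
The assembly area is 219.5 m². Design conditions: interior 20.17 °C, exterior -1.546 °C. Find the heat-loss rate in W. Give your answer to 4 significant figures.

417.0 W

0.02042/0.1188 = 0.17189
R_total = 0.17189 + 10.87 + 0.3894 = 11.431 m²·K/W
Q = A·ΔT/R = 219.5 × (20.17 − (-1.546)) / 11.431 = 416.98 W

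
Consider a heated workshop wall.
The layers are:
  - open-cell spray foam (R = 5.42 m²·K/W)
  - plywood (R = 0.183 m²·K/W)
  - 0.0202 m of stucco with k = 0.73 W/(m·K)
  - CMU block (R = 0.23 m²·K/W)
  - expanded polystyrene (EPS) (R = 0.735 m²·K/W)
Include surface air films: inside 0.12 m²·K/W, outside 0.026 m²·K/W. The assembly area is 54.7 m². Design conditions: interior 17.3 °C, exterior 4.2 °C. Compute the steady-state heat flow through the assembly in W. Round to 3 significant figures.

0.0202/0.73 = 0.02767
R_total = 0.12 + 5.42 + 0.183 + 0.02767 + 0.23 + 0.735 + 0.026 = 6.742 m²·K/W
Q = A·ΔT/R = 54.7 × (17.3 − 4.2) / 6.742 = 106.3 W

106 W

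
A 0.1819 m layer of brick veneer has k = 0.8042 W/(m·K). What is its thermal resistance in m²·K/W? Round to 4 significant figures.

R = L/k = 0.1819/0.8042 = 0.22619 m²·K/W

0.2262 m²·K/W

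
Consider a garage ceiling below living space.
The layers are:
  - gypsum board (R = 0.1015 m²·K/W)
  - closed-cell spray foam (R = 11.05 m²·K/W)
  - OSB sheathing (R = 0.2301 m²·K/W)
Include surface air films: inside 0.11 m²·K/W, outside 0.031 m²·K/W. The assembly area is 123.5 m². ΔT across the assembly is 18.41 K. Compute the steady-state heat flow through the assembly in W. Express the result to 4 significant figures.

197.3 W

R_total = 0.11 + 0.1015 + 11.05 + 0.2301 + 0.031 = 11.523 m²·K/W
Q = A·ΔT/R = 123.5 × 18.41 / 11.523 = 197.32 W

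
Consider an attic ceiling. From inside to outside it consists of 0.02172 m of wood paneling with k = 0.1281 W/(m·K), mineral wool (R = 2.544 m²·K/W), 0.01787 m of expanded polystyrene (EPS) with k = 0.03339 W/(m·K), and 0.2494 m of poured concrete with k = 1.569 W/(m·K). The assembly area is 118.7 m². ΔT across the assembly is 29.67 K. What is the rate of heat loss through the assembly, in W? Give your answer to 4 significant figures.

1033 W

0.02172/0.1281 = 0.16956
0.01787/0.03339 = 0.53519
0.2494/1.569 = 0.15895
R_total = 0.16956 + 2.544 + 0.53519 + 0.15895 = 3.4077 m²·K/W
Q = A·ΔT/R = 118.7 × 29.67 / 3.4077 = 1033.5 W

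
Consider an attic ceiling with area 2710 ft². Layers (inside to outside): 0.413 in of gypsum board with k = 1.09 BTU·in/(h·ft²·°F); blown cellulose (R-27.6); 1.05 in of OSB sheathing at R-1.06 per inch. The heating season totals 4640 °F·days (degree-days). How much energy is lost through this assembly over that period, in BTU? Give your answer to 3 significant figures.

10400000 BTU

0.413/1.09 = 0.3789
1.05 × 1.06 = 1.113
R_total = 0.3789 + 27.6 + 1.113 = 29.09 ft²·°F·h/BTU
E = A × HDD × 24 / R = 2710 × 4640 × 24 / 29.09 = 10370000 BTU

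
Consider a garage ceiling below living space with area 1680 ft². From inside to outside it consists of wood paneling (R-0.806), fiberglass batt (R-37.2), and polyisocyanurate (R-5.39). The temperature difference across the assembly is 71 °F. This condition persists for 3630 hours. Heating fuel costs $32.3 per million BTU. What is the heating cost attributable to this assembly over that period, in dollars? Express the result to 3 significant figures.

322 dollars

R_total = 0.806 + 37.2 + 5.39 = 43.4 ft²·°F·h/BTU
Q = 1680 × 71 / 43.4 = 2749 BTU/h
E = 2749 × 3630 = 9978000 BTU
Cost = 9978000/10⁶ × 32.3 = $322.3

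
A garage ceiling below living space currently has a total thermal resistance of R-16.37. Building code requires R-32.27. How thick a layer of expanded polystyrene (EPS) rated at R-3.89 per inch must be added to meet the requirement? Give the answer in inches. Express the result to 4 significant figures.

ΔR = 32.27 − 16.37 = 15.9 ft²·°F·h/BTU
L = ΔR / (R/in) = 15.9/3.89 = 4.0874 in

4.087 in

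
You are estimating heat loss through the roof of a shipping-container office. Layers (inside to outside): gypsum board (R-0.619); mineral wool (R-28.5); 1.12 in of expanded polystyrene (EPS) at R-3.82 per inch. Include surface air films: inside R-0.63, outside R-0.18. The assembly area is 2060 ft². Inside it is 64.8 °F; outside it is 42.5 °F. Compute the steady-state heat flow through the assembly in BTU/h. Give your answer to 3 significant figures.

1340 BTU/h

1.12 × 3.82 = 4.278
R_total = 0.63 + 0.619 + 28.5 + 4.278 + 0.18 = 34.21 ft²·°F·h/BTU
Q = A·ΔT/R = 2060 × (64.8 − 42.5) / 34.21 = 1343 BTU/h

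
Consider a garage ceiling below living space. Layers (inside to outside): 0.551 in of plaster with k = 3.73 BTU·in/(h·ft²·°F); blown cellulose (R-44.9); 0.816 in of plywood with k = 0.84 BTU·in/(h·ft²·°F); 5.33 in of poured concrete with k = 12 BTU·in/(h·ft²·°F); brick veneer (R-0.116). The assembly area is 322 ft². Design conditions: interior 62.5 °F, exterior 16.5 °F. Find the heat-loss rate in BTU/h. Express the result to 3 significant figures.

0.551/3.73 = 0.1477
0.816/0.84 = 0.9714
5.33/12 = 0.4442
R_total = 0.1477 + 44.9 + 0.9714 + 0.4442 + 0.116 = 46.58 ft²·°F·h/BTU
Q = A·ΔT/R = 322 × (62.5 − 16.5) / 46.58 = 318 BTU/h

318 BTU/h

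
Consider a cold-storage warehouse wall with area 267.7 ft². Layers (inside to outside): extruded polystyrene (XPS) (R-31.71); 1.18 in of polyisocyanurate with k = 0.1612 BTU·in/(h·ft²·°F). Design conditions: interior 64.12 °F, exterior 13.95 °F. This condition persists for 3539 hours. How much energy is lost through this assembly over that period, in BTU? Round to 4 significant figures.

1.18/0.1612 = 7.3201
R_total = 31.71 + 7.3201 = 39.03 ft²·°F·h/BTU
Q = 267.7 × (64.12 − 13.95) / 39.03 = 344.11 BTU/h
E = 344.11 × 3539 = 1217800 BTU

1218000 BTU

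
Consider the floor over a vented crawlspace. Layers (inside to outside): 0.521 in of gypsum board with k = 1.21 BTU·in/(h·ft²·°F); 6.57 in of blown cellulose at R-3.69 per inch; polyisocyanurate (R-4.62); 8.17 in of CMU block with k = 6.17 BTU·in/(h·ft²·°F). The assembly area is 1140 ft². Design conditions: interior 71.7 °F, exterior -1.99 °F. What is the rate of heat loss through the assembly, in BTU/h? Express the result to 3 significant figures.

2740 BTU/h

0.521/1.21 = 0.4306
6.57 × 3.69 = 24.24
8.17/6.17 = 1.324
R_total = 0.4306 + 24.24 + 4.62 + 1.324 = 30.62 ft²·°F·h/BTU
Q = A·ΔT/R = 1140 × (71.7 − (-1.99)) / 30.62 = 2744 BTU/h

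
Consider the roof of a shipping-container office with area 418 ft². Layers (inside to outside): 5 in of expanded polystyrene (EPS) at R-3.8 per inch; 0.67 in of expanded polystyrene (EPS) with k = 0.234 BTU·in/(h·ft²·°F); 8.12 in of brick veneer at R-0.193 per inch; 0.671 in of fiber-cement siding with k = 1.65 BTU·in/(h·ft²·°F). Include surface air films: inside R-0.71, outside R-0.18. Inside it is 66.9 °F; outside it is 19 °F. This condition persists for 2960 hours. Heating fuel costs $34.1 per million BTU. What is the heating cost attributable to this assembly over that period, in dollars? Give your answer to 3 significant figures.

81.7 dollars

5 × 3.8 = 19
0.67/0.234 = 2.863
8.12 × 0.193 = 1.567
0.671/1.65 = 0.4067
R_total = 0.71 + 19 + 2.863 + 1.567 + 0.4067 + 0.18 = 24.73 ft²·°F·h/BTU
Q = 418 × (66.9 − 19) / 24.73 = 809.7 BTU/h
E = 809.7 × 2960 = 2397000 BTU
Cost = 2397000/10⁶ × 34.1 = $81.73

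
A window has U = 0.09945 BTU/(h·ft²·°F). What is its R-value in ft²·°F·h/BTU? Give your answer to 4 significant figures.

R = 1/U = 1/0.09945 = 10.055

10.06 ft²·°F·h/BTU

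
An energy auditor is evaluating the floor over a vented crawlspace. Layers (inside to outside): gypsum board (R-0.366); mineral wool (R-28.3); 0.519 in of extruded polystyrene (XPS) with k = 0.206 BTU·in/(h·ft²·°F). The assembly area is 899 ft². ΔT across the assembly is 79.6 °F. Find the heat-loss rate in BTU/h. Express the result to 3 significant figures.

2290 BTU/h

0.519/0.206 = 2.519
R_total = 0.366 + 28.3 + 2.519 = 31.19 ft²·°F·h/BTU
Q = A·ΔT/R = 899 × 79.6 / 31.19 = 2295 BTU/h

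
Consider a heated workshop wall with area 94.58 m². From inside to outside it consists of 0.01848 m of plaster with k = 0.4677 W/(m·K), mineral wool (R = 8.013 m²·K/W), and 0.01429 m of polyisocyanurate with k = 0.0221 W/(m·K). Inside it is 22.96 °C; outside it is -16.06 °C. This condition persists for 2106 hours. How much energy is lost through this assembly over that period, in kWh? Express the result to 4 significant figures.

893.4 kWh

0.01848/0.4677 = 0.039513
0.01429/0.0221 = 0.64661
R_total = 0.039513 + 8.013 + 0.64661 = 8.6991 m²·K/W
Q = 94.58 × (22.96 − (-16.06)) / 8.6991 = 424.24 W
E = 424.24 W × 2106 h / 1000 = 893.45 kWh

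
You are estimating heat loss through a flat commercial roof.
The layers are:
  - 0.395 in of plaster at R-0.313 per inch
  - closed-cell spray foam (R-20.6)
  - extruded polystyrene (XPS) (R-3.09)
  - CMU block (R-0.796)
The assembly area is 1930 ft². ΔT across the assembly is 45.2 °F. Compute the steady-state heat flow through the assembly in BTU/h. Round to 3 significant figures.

0.395 × 0.313 = 0.1236
R_total = 0.1236 + 20.6 + 3.09 + 0.796 = 24.61 ft²·°F·h/BTU
Q = A·ΔT/R = 1930 × 45.2 / 24.61 = 3545 BTU/h

3540 BTU/h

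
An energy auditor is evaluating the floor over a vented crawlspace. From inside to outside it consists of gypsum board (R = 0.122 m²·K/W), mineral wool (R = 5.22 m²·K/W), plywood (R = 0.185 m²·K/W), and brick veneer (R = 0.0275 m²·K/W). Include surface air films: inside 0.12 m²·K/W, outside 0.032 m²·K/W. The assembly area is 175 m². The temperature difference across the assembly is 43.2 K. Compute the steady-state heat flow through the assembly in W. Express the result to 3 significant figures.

1320 W

R_total = 0.12 + 0.122 + 5.22 + 0.185 + 0.0275 + 0.032 = 5.707 m²·K/W
Q = A·ΔT/R = 175 × 43.2 / 5.707 = 1325 W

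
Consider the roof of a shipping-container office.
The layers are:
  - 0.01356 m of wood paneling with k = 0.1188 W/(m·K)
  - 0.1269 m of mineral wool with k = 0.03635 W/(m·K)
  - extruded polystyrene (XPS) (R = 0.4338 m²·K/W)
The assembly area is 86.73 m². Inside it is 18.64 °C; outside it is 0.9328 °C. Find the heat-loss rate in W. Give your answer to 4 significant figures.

380.2 W

0.01356/0.1188 = 0.11414
0.1269/0.03635 = 3.4911
R_total = 0.11414 + 3.4911 + 0.4338 = 4.039 m²·K/W
Q = A·ΔT/R = 86.73 × (18.64 − 0.9328) / 4.039 = 380.23 W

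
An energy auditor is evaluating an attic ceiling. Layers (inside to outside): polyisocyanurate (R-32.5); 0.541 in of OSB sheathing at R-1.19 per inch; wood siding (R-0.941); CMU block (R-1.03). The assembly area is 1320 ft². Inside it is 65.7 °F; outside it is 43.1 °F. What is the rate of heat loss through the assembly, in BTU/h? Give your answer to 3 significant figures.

850 BTU/h

0.541 × 1.19 = 0.6438
R_total = 32.5 + 0.6438 + 0.941 + 1.03 = 35.11 ft²·°F·h/BTU
Q = A·ΔT/R = 1320 × (65.7 − 43.1) / 35.11 = 849.6 BTU/h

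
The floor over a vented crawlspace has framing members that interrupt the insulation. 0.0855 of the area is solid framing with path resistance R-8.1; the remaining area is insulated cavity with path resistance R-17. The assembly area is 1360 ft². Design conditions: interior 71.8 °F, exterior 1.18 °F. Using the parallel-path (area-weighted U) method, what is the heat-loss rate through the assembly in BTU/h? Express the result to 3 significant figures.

6180 BTU/h

U_eff = 0.9145/17 + 0.0855/8.1 = 0.05379 + 0.01056 = 0.06435
R_eff = 1/U_eff = 15.54 ft²·°F·h/BTU
Q = 1360 × (71.8 − 1.18) / 15.54 = 6180 BTU/h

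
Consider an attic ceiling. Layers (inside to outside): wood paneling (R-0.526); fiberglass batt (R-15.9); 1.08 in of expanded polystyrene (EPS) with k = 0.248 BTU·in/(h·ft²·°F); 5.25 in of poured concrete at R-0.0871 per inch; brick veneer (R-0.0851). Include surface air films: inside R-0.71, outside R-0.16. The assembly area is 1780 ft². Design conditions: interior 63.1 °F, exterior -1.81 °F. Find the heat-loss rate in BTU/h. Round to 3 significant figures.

5210 BTU/h

1.08/0.248 = 4.355
5.25 × 0.0871 = 0.4573
R_total = 0.71 + 0.526 + 15.9 + 4.355 + 0.4573 + 0.0851 + 0.16 = 22.19 ft²·°F·h/BTU
Q = A·ΔT/R = 1780 × (63.1 − (-1.81)) / 22.19 = 5206 BTU/h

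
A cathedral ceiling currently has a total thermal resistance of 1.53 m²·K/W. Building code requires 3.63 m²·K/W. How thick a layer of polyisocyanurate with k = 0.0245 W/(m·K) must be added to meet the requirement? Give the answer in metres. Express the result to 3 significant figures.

ΔR = 3.63 − 1.53 = 2.1 m²·K/W
L = ΔR × k = 2.1 × 0.0245 = 0.05145 m

0.0514 m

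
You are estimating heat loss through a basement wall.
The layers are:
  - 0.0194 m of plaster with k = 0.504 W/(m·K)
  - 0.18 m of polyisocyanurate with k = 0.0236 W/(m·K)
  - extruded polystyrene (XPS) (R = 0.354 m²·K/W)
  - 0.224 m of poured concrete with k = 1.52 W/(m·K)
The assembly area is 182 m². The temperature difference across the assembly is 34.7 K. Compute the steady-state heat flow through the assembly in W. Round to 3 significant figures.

0.0194/0.504 = 0.03849
0.18/0.0236 = 7.627
0.224/1.52 = 0.1474
R_total = 0.03849 + 7.627 + 0.354 + 0.1474 = 8.167 m²·K/W
Q = A·ΔT/R = 182 × 34.7 / 8.167 = 773.3 W

773 W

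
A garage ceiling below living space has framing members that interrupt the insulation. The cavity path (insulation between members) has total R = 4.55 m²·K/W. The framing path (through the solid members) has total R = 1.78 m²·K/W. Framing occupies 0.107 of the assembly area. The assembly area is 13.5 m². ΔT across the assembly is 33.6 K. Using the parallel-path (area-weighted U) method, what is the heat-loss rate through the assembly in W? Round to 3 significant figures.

U_eff = 0.893/4.55 + 0.107/1.78 = 0.1963 + 0.06011 = 0.2564
R_eff = 1/U_eff = 3.901 m²·K/W
Q = 13.5 × 33.6 / 3.901 = 116.3 W

116 W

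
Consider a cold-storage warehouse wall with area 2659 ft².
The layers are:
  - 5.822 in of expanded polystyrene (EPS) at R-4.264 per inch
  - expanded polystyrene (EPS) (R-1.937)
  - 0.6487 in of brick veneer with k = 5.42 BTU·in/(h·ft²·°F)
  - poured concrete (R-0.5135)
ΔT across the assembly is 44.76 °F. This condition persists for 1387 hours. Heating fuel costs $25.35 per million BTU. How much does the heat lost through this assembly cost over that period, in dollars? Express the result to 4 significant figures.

152.8 dollars

5.822 × 4.264 = 24.825
0.6487/5.42 = 0.11969
R_total = 24.825 + 1.937 + 0.11969 + 0.5135 = 27.395 ft²·°F·h/BTU
Q = 2659 × 44.76 / 27.395 = 4344.4 BTU/h
E = 4344.4 × 1387 = 6025700 BTU
Cost = 6025700/10⁶ × 25.35 = $152.75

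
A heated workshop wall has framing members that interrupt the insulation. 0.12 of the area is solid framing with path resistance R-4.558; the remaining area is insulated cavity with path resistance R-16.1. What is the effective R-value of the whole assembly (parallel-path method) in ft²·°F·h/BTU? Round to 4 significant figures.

U_eff = 0.88/16.1 + 0.12/4.558 = 0.054658 + 0.026327 = 0.080986
R_eff = 1/U_eff = 12.348 ft²·°F·h/BTU

12.35 ft²·°F·h/BTU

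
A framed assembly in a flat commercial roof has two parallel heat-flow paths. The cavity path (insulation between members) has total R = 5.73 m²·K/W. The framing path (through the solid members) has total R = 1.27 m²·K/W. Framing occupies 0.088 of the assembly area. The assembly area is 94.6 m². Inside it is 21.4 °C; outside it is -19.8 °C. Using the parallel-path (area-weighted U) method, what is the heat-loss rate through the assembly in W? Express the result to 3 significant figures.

U_eff = 0.912/5.73 + 0.088/1.27 = 0.1592 + 0.06929 = 0.2285
R_eff = 1/U_eff = 4.377 m²·K/W
Q = 94.6 × (21.4 − (-19.8)) / 4.377 = 890.4 W

890 W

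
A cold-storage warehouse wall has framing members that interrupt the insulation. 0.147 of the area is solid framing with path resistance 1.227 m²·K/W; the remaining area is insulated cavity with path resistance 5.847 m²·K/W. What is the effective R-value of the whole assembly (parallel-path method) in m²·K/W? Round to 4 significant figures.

U_eff = 0.853/5.847 + 0.147/1.227 = 0.14589 + 0.1198 = 0.26569
R_eff = 1/U_eff = 3.7638 m²·K/W

3.764 m²·K/W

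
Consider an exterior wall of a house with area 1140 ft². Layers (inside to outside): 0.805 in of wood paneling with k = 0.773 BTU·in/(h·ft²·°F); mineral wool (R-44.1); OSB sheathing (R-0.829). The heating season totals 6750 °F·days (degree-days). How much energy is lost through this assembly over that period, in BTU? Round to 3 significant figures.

4020000 BTU

0.805/0.773 = 1.041
R_total = 1.041 + 44.1 + 0.829 = 45.97 ft²·°F·h/BTU
E = A × HDD × 24 / R = 1140 × 6750 × 24 / 45.97 = 4017000 BTU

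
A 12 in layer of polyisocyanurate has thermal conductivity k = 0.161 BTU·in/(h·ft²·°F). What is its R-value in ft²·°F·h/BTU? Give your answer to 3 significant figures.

74.5 ft²·°F·h/BTU

R = L/k = 12/0.161 = 74.53 ft²·°F·h/BTU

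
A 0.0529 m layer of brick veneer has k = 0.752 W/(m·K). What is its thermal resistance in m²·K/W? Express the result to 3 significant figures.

0.0703 m²·K/W

R = L/k = 0.0529/0.752 = 0.07035 m²·K/W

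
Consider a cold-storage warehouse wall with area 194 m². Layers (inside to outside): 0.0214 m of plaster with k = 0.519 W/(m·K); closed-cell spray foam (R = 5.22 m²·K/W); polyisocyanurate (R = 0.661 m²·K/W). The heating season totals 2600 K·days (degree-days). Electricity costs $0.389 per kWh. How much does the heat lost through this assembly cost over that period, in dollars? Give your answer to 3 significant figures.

0.0214/0.519 = 0.04123
R_total = 0.04123 + 5.22 + 0.661 = 5.922 m²·K/W
E = A × HDD × 24 / R / 1000 = 194 × 2600 × 24 / 5.922 / 1000 = 2044 kWh
Cost = 2044 × 0.389 = $795.2

795 dollars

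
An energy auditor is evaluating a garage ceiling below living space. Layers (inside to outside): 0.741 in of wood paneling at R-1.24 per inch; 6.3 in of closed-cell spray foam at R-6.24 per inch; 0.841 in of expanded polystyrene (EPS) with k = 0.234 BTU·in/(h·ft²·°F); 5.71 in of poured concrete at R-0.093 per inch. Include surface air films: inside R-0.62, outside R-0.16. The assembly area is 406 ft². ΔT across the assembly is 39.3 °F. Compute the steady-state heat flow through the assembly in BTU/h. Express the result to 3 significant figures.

354 BTU/h

0.741 × 1.24 = 0.9188
6.3 × 6.24 = 39.31
0.841/0.234 = 3.594
5.71 × 0.093 = 0.531
R_total = 0.62 + 0.9188 + 39.31 + 3.594 + 0.531 + 0.16 = 45.14 ft²·°F·h/BTU
Q = A·ΔT/R = 406 × 39.3 / 45.14 = 353.5 BTU/h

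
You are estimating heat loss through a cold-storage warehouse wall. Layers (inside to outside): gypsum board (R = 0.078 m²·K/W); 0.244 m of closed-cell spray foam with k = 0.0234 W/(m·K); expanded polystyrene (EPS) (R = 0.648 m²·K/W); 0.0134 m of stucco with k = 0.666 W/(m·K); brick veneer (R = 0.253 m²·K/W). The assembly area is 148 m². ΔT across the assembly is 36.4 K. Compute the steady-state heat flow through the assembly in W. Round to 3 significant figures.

471 W

0.244/0.0234 = 10.43
0.0134/0.666 = 0.02012
R_total = 0.078 + 10.43 + 0.648 + 0.02012 + 0.253 = 11.43 m²·K/W
Q = A·ΔT/R = 148 × 36.4 / 11.43 = 471.5 W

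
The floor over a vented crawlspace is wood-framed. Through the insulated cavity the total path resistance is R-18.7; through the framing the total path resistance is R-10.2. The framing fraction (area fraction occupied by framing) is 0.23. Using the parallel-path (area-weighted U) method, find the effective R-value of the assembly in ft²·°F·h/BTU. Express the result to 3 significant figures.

U_eff = 0.77/18.7 + 0.23/10.2 = 0.04118 + 0.02255 = 0.06373
R_eff = 1/U_eff = 15.69 ft²·°F·h/BTU

15.7 ft²·°F·h/BTU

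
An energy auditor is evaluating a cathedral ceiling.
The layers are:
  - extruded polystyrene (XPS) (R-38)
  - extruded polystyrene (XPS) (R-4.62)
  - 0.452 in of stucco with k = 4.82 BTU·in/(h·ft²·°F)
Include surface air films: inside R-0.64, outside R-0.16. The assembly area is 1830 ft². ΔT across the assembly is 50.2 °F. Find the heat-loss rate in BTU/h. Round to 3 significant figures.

0.452/4.82 = 0.09378
R_total = 0.64 + 38 + 4.62 + 0.09378 + 0.16 = 43.51 ft²·°F·h/BTU
Q = A·ΔT/R = 1830 × 50.2 / 43.51 = 2111 BTU/h

2110 BTU/h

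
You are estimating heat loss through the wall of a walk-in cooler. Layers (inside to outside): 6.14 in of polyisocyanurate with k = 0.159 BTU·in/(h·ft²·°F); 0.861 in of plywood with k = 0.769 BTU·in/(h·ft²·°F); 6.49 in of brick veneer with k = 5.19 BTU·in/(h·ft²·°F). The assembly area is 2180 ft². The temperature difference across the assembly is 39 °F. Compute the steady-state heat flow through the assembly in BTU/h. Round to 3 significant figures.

2070 BTU/h

6.14/0.159 = 38.62
0.861/0.769 = 1.12
6.49/5.19 = 1.25
R_total = 38.62 + 1.12 + 1.25 = 40.99 ft²·°F·h/BTU
Q = A·ΔT/R = 2180 × 39 / 40.99 = 2074 BTU/h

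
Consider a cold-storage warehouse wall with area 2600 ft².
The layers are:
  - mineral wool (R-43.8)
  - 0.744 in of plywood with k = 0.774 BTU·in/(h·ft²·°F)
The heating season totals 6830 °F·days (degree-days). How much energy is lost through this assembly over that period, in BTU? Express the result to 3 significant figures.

9520000 BTU

0.744/0.774 = 0.9612
R_total = 43.8 + 0.9612 = 44.76 ft²·°F·h/BTU
E = A × HDD × 24 / R = 2600 × 6830 × 24 / 44.76 = 9521000 BTU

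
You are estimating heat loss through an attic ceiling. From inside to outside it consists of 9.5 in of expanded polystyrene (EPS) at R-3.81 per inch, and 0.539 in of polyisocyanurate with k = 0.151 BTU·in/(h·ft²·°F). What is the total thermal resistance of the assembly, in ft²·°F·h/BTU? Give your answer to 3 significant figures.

39.8 ft²·°F·h/BTU

9.5 × 3.81 = 36.2
0.539/0.151 = 3.57
R_total = 36.2 + 3.57 = 39.76 ft²·°F·h/BTU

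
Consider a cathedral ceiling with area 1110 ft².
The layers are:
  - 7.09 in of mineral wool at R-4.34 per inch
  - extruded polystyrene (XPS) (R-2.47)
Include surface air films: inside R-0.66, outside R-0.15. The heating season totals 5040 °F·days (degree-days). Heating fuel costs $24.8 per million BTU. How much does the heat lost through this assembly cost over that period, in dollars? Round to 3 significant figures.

7.09 × 4.34 = 30.77
R_total = 0.66 + 30.77 + 2.47 + 0.15 = 34.05 ft²·°F·h/BTU
E = A × HDD × 24 / R = 1110 × 5040 × 24 / 34.05 = 3943000 BTU
Cost = 3943000/10⁶ × 24.8 = $97.79

97.8 dollars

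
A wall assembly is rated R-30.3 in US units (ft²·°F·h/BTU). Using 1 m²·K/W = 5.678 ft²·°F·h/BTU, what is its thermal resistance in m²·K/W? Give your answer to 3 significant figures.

5.34 m²·K/W

R_SI = 30.3/5.678 = 5.336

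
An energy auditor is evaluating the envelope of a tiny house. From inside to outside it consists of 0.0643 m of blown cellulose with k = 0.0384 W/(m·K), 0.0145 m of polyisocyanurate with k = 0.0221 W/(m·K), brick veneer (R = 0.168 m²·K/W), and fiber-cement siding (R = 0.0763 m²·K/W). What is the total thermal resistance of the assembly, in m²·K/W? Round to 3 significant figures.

0.0643/0.0384 = 1.674
0.0145/0.0221 = 0.6561
R_total = 1.674 + 0.6561 + 0.168 + 0.0763 = 2.575 m²·K/W

2.57 m²·K/W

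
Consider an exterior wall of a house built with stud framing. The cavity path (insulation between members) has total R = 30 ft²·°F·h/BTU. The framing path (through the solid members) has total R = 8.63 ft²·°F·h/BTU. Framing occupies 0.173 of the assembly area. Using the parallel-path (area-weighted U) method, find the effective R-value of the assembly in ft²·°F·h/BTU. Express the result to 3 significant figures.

21.0 ft²·°F·h/BTU

U_eff = 0.827/30 + 0.173/8.63 = 0.02757 + 0.02005 = 0.04761
R_eff = 1/U_eff = 21 ft²·°F·h/BTU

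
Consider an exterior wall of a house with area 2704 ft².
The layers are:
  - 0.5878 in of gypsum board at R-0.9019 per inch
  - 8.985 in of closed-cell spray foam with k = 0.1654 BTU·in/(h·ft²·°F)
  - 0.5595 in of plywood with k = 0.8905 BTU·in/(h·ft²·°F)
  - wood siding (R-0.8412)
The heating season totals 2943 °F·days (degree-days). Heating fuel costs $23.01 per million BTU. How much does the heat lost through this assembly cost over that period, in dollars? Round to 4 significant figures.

78.03 dollars

0.5878 × 0.9019 = 0.53014
8.985/0.1654 = 54.323
0.5595/0.8905 = 0.6283
R_total = 0.53014 + 54.323 + 0.6283 + 0.8412 = 56.322 ft²·°F·h/BTU
E = A × HDD × 24 / R = 2704 × 2943 × 24 / 56.322 = 3391000 BTU
Cost = 3391000/10⁶ × 23.01 = $78.027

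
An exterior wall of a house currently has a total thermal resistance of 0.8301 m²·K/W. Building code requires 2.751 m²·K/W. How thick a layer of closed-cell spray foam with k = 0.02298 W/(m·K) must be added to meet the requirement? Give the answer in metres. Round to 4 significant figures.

ΔR = 2.751 − 0.8301 = 1.9209 m²·K/W
L = ΔR × k = 1.9209 × 0.02298 = 0.044142 m

0.04414 m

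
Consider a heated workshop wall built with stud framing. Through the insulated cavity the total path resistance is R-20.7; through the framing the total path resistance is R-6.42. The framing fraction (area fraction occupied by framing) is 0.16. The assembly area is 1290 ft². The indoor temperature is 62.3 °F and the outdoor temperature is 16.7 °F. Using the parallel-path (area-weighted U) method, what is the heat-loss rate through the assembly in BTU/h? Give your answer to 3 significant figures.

3850 BTU/h

U_eff = 0.84/20.7 + 0.16/6.42 = 0.04058 + 0.02492 = 0.0655
R_eff = 1/U_eff = 15.27 ft²·°F·h/BTU
Q = 1290 × (62.3 − 16.7) / 15.27 = 3853 BTU/h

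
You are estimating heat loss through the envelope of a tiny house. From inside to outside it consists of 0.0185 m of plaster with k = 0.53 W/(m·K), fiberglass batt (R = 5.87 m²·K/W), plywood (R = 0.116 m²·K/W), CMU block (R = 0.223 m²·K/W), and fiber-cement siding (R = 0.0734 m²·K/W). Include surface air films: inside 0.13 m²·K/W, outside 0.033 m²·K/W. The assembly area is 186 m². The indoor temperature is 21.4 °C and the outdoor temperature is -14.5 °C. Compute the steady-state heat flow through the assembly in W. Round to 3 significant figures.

1030 W

0.0185/0.53 = 0.03491
R_total = 0.13 + 0.03491 + 5.87 + 0.116 + 0.223 + 0.0734 + 0.033 = 6.48 m²·K/W
Q = A·ΔT/R = 186 × (21.4 − (-14.5)) / 6.48 = 1030 W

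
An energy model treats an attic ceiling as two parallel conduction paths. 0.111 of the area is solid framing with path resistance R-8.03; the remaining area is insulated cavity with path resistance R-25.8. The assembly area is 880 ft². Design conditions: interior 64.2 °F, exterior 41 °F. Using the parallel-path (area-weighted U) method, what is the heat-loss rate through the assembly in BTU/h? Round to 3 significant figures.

U_eff = 0.889/25.8 + 0.111/8.03 = 0.03446 + 0.01382 = 0.04828
R_eff = 1/U_eff = 20.71 ft²·°F·h/BTU
Q = 880 × (64.2 − 41) / 20.71 = 985.7 BTU/h

986 BTU/h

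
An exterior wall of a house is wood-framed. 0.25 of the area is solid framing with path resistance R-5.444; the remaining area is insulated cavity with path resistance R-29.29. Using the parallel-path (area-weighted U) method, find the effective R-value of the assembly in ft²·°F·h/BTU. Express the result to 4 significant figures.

U_eff = 0.75/29.29 + 0.25/5.444 = 0.025606 + 0.045922 = 0.071528
R_eff = 1/U_eff = 13.981 ft²·°F·h/BTU

13.98 ft²·°F·h/BTU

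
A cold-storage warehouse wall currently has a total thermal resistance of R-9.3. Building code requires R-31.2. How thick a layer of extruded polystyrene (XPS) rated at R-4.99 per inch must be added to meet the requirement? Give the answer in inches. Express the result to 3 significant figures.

4.39 in

ΔR = 31.2 − 9.3 = 21.9 ft²·°F·h/BTU
L = ΔR / (R/in) = 21.9/4.99 = 4.389 in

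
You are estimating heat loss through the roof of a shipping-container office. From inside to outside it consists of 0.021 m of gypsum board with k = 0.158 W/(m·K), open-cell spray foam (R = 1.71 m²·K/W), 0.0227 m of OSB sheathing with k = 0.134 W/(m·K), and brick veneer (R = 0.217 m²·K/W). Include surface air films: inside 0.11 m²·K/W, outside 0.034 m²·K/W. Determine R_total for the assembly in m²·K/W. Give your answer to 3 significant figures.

0.021/0.158 = 0.1329
0.0227/0.134 = 0.1694
R_total = 0.11 + 0.1329 + 1.71 + 0.1694 + 0.217 + 0.034 = 2.373 m²·K/W

2.37 m²·K/W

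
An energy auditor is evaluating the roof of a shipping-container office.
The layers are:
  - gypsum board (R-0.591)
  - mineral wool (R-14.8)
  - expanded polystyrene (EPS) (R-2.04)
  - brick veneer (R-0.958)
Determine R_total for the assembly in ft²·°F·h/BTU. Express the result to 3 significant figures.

18.4 ft²·°F·h/BTU

R_total = 0.591 + 14.8 + 2.04 + 0.958 = 18.39 ft²·°F·h/BTU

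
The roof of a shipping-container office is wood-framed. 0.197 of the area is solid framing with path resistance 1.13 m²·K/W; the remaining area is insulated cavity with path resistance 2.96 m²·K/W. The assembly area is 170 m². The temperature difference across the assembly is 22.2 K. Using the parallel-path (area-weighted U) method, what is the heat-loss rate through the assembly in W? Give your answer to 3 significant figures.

U_eff = 0.803/2.96 + 0.197/1.13 = 0.2713 + 0.1743 = 0.4456
R_eff = 1/U_eff = 2.244 m²·K/W
Q = 170 × 22.2 / 2.244 = 1682 W

1680 W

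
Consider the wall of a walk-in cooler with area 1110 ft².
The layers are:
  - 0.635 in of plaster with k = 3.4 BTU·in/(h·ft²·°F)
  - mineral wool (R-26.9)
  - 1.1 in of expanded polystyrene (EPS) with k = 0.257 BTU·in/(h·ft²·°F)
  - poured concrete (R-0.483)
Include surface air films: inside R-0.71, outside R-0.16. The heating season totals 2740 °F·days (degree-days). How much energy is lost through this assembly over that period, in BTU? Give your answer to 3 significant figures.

0.635/3.4 = 0.1868
1.1/0.257 = 4.28
R_total = 0.71 + 0.1868 + 26.9 + 4.28 + 0.483 + 0.16 = 32.72 ft²·°F·h/BTU
E = A × HDD × 24 / R = 1110 × 2740 × 24 / 32.72 = 2231000 BTU

2230000 BTU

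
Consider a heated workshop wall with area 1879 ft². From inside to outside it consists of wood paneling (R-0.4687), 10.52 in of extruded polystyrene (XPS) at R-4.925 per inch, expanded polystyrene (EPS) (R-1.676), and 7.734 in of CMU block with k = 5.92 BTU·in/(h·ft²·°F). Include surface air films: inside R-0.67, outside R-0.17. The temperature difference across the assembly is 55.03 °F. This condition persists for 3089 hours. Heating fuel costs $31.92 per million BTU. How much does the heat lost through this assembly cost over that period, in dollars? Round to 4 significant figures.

181.7 dollars

10.52 × 4.925 = 51.811
7.734/5.92 = 1.3064
R_total = 0.67 + 0.4687 + 51.811 + 1.676 + 1.3064 + 0.17 = 56.102 ft²·°F·h/BTU
Q = 1879 × 55.03 / 56.102 = 1843.1 BTU/h
E = 1843.1 × 3089 = 5693300 BTU
Cost = 5693300/10⁶ × 31.92 = $181.73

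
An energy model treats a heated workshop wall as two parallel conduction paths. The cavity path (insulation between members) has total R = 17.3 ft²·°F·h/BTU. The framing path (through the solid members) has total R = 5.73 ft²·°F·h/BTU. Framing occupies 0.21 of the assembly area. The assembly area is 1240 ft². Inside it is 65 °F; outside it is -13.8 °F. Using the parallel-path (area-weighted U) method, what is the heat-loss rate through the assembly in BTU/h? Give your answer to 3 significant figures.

U_eff = 0.79/17.3 + 0.21/5.73 = 0.04566 + 0.03665 = 0.08231
R_eff = 1/U_eff = 12.15 ft²·°F·h/BTU
Q = 1240 × (65 − (-13.8)) / 12.15 = 8043 BTU/h

8040 BTU/h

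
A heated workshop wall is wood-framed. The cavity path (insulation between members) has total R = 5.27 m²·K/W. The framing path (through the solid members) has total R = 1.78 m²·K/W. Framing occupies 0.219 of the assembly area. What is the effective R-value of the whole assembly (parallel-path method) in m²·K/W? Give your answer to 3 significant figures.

3.69 m²·K/W

U_eff = 0.781/5.27 + 0.219/1.78 = 0.1482 + 0.123 = 0.2712
R_eff = 1/U_eff = 3.687 m²·K/W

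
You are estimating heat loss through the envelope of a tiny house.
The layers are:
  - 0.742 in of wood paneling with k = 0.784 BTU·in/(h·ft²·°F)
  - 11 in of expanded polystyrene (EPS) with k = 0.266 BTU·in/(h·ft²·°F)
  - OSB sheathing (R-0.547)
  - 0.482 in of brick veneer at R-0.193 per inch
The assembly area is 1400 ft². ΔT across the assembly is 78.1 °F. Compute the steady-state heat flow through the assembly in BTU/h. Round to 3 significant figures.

2550 BTU/h

0.742/0.784 = 0.9464
11/0.266 = 41.35
0.482 × 0.193 = 0.09303
R_total = 0.9464 + 41.35 + 0.547 + 0.09303 = 42.94 ft²·°F·h/BTU
Q = A·ΔT/R = 1400 × 78.1 / 42.94 = 2546 BTU/h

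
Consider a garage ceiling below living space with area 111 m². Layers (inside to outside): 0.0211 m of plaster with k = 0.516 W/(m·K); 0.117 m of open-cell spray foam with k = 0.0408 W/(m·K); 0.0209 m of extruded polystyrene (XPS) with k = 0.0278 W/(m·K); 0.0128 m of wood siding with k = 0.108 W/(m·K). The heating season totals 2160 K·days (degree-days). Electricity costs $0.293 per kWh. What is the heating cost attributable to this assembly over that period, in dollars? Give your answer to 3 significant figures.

446 dollars

0.0211/0.516 = 0.04089
0.117/0.0408 = 2.868
0.0209/0.0278 = 0.7518
0.0128/0.108 = 0.1185
R_total = 0.04089 + 2.868 + 0.7518 + 0.1185 = 3.779 m²·K/W
E = A × HDD × 24 / R / 1000 = 111 × 2160 × 24 / 3.779 / 1000 = 1523 kWh
Cost = 1523 × 0.293 = $446.2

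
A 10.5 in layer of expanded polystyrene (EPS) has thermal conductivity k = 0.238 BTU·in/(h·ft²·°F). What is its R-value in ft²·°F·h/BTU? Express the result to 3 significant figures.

44.1 ft²·°F·h/BTU

R = L/k = 10.5/0.238 = 44.12 ft²·°F·h/BTU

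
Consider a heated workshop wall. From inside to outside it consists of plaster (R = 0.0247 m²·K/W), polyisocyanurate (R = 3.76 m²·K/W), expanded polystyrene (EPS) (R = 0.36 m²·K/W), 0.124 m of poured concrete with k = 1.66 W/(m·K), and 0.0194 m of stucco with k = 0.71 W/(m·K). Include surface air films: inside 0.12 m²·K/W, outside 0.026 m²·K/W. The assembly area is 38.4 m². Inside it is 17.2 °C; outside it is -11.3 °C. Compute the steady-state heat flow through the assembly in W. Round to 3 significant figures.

0.124/1.66 = 0.0747
0.0194/0.71 = 0.02732
R_total = 0.12 + 0.0247 + 3.76 + 0.36 + 0.0747 + 0.02732 + 0.026 = 4.393 m²·K/W
Q = A·ΔT/R = 38.4 × (17.2 − (-11.3)) / 4.393 = 249.1 W

249 W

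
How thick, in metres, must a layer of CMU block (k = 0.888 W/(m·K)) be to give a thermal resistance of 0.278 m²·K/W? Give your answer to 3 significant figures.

L = R·k = 0.278 × 0.888 = 0.2469 m

0.247 m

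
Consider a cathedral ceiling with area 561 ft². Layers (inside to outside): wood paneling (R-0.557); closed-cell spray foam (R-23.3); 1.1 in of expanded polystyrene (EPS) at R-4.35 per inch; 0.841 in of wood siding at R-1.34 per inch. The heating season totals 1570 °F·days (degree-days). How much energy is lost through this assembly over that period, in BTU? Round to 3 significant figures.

710000 BTU

1.1 × 4.35 = 4.785
0.841 × 1.34 = 1.127
R_total = 0.557 + 23.3 + 4.785 + 1.127 = 29.77 ft²·°F·h/BTU
E = A × HDD × 24 / R = 561 × 1570 × 24 / 29.77 = 710100 BTU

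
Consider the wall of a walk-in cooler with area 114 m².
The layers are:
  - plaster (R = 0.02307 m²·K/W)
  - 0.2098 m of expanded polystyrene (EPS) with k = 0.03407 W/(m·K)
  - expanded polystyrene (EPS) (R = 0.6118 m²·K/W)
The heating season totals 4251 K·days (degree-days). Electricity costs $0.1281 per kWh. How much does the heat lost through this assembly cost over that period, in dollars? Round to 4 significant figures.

219.3 dollars

0.2098/0.03407 = 6.1579
R_total = 0.02307 + 6.1579 + 0.6118 = 6.7928 m²·K/W
E = A × HDD × 24 / R / 1000 = 114 × 4251 × 24 / 6.7928 / 1000 = 1712.2 kWh
Cost = 1712.2 × 0.1281 = $219.34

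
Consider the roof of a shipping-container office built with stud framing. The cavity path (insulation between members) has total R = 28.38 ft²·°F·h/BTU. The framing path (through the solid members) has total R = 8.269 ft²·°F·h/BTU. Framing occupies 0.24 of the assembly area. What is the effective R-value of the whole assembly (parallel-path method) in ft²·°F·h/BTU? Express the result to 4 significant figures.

U_eff = 0.76/28.38 + 0.24/8.269 = 0.026779 + 0.029024 = 0.055803
R_eff = 1/U_eff = 17.92 ft²·°F·h/BTU

17.92 ft²·°F·h/BTU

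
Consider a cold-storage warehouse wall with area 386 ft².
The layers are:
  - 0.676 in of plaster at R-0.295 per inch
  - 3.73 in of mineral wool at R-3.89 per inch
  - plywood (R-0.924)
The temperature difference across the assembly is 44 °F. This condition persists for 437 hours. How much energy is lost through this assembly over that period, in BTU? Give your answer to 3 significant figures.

475000 BTU

0.676 × 0.295 = 0.1994
3.73 × 3.89 = 14.51
R_total = 0.1994 + 14.51 + 0.924 = 15.63 ft²·°F·h/BTU
Q = 386 × 44 / 15.63 = 1086 BTU/h
E = 1086 × 437 = 474800 BTU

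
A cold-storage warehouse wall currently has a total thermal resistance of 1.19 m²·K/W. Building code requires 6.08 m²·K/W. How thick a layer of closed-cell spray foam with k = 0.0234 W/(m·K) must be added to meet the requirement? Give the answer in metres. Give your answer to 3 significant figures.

ΔR = 6.08 − 1.19 = 4.89 m²·K/W
L = ΔR × k = 4.89 × 0.0234 = 0.1144 m

0.114 m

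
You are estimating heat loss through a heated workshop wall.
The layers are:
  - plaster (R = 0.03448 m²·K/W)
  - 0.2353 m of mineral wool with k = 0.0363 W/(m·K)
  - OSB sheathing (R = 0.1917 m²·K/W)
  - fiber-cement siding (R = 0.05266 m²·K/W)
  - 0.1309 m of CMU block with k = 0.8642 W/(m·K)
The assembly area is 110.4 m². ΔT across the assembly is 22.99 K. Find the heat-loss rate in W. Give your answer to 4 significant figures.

367.2 W

0.2353/0.0363 = 6.4821
0.1309/0.8642 = 0.15147
R_total = 0.03448 + 6.4821 + 0.1917 + 0.05266 + 0.15147 = 6.9124 m²·K/W
Q = A·ΔT/R = 110.4 × 22.99 / 6.9124 = 367.18 W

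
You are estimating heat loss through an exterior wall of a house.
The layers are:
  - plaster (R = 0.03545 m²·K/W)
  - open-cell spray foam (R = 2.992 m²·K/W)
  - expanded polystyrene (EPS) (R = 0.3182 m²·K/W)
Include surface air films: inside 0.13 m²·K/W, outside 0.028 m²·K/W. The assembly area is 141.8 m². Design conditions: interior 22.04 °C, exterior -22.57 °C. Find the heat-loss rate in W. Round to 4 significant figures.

1805 W

R_total = 0.13 + 0.03545 + 2.992 + 0.3182 + 0.028 = 3.5036 m²·K/W
Q = A·ΔT/R = 141.8 × (22.04 − (-22.57)) / 3.5036 = 1805.5 W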